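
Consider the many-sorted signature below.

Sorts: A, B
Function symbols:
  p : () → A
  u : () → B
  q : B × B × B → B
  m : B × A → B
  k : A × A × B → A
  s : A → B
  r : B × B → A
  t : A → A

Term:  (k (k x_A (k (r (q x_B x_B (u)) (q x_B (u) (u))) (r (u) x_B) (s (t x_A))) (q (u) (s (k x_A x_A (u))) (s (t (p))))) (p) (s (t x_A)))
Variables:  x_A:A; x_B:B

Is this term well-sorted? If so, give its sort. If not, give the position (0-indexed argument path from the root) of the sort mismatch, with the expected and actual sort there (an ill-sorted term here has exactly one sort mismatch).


well-sorted; sort = A

    x_A : A
          x_B : B
          x_B : B
          (u) : B
        (q x_B x_B (u)) : B
          x_B : B
          (u) : B
          (u) : B
        (q x_B (u) (u)) : B
      (r (q x_B x_B (u)) (q x_B (u) (u))) : A
        (u) : B
        x_B : B
      (r (u) x_B) : A
          x_A : A
        (t x_A) : A
      (s (t x_A)) : B
    (k (r (q x_B x_B (u)) (q x_B (u) (u))) (r (u) x_B) (s (t x_A))) : A
      (u) : B
          x_A : A
          x_A : A
          (u) : B
        (k x_A x_A (u)) : A
      (s (k x_A x_A (u))) : B
          (p) : A
        (t (p)) : A
      (s (t (p))) : B
    (q (u) (s (k x_A x_A (u))) (s (t (p)))) : B
  (k x_A (k (r (q x_B x_B (u)) (q x_B (u) (u))) (r (u) x_B) (s (t x_A))) (q (u) (s (k x_A x_A (u))) (s (t (p))))) : A
  (p) : A
      x_A : A
    (t x_A) : A
  (s (t x_A)) : B
(k (k x_A (k (r (q x_B x_B (u)) (q x_B (u) (u))) (r (u) x_B) (s (t x_A))) (q (u) (s (k x_A x_A (u))) (s (t (p))))) (p) (s (t x_A))) : A


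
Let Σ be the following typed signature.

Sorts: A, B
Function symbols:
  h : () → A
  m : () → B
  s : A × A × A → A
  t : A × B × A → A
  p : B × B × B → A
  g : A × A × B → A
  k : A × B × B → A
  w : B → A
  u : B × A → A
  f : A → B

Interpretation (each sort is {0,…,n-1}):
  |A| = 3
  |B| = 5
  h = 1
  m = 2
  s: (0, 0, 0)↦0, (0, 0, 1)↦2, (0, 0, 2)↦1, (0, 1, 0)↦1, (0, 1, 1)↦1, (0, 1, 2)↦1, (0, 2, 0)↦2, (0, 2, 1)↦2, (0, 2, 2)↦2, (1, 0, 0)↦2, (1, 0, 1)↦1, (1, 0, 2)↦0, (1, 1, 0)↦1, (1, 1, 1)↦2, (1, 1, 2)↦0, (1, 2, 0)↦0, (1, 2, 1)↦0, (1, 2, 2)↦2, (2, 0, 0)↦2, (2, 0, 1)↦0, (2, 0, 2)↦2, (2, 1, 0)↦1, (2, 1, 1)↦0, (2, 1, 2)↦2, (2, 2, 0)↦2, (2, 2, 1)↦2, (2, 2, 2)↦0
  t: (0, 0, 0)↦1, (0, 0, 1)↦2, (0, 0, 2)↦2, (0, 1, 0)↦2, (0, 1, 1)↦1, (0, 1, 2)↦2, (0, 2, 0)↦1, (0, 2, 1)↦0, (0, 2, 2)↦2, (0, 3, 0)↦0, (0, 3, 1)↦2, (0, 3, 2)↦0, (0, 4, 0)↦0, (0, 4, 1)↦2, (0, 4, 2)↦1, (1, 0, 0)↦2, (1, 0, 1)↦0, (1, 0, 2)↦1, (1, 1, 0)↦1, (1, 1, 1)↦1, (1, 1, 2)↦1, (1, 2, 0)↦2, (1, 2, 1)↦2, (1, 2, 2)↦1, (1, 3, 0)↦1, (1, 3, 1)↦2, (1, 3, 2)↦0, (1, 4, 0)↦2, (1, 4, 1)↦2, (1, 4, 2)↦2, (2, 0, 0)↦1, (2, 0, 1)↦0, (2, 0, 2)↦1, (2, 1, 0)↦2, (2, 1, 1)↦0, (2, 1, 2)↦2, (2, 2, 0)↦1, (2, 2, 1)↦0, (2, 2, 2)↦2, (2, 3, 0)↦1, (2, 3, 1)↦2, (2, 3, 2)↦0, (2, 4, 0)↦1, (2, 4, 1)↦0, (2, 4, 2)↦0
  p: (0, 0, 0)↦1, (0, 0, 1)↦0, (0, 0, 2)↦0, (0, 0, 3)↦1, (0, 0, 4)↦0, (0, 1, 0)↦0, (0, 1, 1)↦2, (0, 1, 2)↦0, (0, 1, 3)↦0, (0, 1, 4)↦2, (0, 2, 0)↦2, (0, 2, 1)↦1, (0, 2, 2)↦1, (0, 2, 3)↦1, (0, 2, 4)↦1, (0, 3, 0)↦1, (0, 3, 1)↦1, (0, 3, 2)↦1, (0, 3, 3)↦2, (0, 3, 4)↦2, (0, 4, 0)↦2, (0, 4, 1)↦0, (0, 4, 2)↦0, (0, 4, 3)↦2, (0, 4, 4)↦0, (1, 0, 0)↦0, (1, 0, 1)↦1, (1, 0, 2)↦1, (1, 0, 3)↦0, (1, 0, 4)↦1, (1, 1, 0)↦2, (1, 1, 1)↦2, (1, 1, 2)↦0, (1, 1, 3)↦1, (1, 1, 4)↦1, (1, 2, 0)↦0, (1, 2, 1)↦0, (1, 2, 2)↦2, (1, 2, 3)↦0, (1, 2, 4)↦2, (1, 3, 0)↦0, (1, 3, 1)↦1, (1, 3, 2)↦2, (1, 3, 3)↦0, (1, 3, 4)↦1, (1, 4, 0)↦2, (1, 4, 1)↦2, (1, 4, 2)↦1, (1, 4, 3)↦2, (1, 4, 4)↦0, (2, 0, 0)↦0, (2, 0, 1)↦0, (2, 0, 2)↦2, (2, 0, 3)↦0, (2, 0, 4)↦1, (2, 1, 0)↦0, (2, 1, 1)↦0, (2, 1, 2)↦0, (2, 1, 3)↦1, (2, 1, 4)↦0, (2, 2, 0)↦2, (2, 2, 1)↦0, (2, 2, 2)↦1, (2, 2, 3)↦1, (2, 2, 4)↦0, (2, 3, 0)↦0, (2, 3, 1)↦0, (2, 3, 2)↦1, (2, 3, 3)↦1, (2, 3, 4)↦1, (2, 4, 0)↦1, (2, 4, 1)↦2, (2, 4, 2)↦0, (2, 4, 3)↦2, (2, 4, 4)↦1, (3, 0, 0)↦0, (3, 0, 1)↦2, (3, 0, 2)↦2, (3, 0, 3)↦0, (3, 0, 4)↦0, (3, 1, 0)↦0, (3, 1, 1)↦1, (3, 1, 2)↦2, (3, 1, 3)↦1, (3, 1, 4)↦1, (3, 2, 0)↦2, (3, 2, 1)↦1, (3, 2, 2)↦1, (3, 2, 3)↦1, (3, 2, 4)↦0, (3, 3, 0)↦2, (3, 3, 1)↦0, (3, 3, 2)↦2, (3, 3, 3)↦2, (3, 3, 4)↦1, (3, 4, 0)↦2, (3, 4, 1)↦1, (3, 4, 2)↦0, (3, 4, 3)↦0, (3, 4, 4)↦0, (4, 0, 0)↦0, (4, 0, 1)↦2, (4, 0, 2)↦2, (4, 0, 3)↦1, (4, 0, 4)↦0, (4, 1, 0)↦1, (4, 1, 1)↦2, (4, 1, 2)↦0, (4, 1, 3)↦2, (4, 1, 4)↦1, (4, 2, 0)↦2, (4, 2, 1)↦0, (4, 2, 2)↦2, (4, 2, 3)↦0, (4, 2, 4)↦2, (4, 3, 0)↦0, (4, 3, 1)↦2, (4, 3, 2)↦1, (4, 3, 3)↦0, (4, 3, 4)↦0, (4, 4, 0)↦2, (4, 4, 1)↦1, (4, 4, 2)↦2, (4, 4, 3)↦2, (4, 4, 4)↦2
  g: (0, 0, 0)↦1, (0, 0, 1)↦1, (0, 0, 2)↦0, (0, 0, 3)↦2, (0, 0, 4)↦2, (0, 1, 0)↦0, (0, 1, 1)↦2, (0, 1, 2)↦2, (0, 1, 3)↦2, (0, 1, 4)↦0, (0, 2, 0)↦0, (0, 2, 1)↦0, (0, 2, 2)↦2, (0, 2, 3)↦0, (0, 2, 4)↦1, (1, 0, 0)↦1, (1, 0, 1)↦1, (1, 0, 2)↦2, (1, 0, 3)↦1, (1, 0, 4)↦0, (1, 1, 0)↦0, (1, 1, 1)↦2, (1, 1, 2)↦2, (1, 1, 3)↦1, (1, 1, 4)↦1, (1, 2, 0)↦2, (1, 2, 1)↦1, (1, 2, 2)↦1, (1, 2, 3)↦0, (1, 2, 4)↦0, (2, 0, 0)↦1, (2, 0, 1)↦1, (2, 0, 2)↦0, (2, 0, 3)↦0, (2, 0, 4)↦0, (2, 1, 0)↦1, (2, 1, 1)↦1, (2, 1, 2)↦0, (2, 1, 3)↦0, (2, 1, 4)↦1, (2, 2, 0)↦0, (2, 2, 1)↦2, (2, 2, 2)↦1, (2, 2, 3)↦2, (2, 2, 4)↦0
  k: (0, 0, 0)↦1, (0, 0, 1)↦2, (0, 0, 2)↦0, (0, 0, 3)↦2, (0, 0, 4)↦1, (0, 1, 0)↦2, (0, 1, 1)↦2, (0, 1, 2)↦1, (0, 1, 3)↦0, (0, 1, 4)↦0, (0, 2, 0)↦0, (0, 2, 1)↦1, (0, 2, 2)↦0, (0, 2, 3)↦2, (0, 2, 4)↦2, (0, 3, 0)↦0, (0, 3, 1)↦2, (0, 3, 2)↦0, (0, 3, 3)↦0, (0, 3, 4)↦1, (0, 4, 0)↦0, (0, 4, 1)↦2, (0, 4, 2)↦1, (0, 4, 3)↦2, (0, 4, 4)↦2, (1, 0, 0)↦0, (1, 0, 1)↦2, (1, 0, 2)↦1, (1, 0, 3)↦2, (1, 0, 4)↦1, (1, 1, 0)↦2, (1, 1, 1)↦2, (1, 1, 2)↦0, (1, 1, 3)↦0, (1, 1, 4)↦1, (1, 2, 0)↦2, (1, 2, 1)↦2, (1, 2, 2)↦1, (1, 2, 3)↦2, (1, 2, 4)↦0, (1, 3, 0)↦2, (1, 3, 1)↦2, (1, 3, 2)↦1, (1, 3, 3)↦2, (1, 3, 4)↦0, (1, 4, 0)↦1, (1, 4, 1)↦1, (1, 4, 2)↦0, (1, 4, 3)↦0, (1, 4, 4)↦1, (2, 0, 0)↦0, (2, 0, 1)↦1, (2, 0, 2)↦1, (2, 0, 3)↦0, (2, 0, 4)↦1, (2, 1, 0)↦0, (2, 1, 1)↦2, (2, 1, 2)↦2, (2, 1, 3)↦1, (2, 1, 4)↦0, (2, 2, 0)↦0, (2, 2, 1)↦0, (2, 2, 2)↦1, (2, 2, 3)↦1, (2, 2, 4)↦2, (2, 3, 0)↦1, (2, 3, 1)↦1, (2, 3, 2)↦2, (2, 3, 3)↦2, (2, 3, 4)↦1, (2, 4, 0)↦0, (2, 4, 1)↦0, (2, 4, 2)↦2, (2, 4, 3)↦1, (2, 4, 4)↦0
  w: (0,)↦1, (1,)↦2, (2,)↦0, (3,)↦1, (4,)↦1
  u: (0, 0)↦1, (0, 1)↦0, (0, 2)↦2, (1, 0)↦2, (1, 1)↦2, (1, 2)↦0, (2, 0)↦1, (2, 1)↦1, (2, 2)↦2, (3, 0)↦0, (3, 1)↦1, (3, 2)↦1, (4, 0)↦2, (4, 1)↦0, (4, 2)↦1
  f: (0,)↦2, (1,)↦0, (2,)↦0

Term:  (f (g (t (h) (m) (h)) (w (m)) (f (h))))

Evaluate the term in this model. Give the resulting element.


value = 0

  h = 1
  m = 2
  h = 1
  (t (h) (m) (h)) = t(1, 2, 1) = 2
  m = 2
  (w (m)) = w(2,) = 0
  h = 1
  (f (h)) = f(1,) = 0
  (g (t (h) (m) (h)) (w (m)) (f (h))) = g(2, 0, 0) = 1
  (f (g (t (h) (m) (h)) (w (m)) (f (h)))) = f(1,) = 0


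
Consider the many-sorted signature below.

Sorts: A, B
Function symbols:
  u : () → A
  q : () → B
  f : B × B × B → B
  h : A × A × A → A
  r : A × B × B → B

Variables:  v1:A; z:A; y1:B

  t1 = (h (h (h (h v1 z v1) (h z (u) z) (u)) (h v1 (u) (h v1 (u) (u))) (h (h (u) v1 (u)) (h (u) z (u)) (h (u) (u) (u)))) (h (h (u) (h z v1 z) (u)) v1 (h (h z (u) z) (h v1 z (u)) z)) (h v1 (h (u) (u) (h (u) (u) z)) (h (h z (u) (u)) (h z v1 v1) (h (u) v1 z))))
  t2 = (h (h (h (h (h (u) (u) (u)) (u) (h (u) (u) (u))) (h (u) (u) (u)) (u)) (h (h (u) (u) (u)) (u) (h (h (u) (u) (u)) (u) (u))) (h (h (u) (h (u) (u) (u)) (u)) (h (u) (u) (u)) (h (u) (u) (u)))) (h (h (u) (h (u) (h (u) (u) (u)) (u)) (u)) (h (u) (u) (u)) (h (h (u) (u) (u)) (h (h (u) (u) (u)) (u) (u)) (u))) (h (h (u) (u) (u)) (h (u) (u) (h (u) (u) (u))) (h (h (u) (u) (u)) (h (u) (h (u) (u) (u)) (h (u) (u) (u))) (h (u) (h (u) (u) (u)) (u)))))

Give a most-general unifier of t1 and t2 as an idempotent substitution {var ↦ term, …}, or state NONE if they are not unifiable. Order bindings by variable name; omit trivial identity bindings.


{v1 ↦ (h (u) (u) (u)), z ↦ (u)}


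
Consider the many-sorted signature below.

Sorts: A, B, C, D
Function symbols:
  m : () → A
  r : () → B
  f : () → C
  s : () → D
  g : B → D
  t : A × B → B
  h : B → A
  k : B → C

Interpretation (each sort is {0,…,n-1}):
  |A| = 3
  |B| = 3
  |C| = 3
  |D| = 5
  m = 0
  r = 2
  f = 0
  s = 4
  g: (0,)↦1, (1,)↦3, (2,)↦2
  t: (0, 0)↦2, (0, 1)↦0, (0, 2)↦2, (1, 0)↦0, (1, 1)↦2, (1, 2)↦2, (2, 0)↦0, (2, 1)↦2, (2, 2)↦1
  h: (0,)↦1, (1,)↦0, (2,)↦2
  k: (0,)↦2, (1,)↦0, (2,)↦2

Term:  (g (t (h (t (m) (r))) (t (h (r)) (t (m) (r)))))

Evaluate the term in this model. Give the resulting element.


  m = 0
  r = 2
  (t (m) (r)) = t(0, 2) = 2
  (h (t (m) (r))) = h(2,) = 2
  r = 2
  (h (r)) = h(2,) = 2
  m = 0
  r = 2
  (t (m) (r)) = t(0, 2) = 2
  (t (h (r)) (t (m) (r))) = t(2, 2) = 1
  (t (h (t (m) (r))) (t (h (r)) (t (m) (r)))) = t(2, 1) = 2
  (g (t (h (t (m) (r))) (t (h (r)) (t (m) (r))))) = g(2,) = 2

value = 2


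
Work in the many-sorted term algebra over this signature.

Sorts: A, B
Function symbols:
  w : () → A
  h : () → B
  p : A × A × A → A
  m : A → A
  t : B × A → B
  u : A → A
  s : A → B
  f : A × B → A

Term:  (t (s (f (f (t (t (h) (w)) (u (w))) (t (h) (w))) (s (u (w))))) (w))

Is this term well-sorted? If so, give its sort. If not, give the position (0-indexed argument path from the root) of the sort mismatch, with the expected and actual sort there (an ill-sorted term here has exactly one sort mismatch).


            (h) : B
            (w) : A
          (t (h) (w)) : B
            (w) : A
          (u (w)) : A
        (t (t (h) (w)) (u (w))) : B
          (h) : B
          (w) : A
        (t (h) (w)) : B
      (f (t (t (h) (w)) (u (w))) (t (h) (w))) : ✗ arg 0 at [0, 0, 0, 0] has sort B, expected A
          (w) : A
        (u (w)) : A
      (s (u (w))) : B
  (w) : A

ill-sorted at position [0, 0, 0, 0]: expected A, got B


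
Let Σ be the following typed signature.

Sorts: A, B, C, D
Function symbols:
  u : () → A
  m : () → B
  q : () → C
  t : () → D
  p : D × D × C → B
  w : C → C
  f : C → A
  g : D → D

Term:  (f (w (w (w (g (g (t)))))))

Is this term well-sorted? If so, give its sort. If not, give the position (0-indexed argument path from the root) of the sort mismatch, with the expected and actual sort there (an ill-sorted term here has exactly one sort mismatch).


            (t) : D
          (g (t)) : D
        (g (g (t))) : D
      (w (g (g (t)))) : ✗ arg 0 at [0, 0, 0, 0] has sort D, expected C

ill-sorted at position [0, 0, 0, 0]: expected C, got D


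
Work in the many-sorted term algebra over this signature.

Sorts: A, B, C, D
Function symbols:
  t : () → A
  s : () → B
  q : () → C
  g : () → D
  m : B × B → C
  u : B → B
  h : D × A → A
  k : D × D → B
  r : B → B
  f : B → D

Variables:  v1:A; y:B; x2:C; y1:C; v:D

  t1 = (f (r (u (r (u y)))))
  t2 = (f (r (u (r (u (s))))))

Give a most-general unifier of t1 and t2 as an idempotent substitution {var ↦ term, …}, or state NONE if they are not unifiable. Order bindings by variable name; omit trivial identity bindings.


{y ↦ (s)}


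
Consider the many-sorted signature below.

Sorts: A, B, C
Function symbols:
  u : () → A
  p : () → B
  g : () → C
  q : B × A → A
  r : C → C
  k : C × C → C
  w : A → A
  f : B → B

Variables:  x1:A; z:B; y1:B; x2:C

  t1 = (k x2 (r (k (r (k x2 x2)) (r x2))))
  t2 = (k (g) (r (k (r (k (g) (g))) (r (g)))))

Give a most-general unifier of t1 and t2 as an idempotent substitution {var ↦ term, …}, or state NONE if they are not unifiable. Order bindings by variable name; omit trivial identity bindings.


{x2 ↦ (g)}


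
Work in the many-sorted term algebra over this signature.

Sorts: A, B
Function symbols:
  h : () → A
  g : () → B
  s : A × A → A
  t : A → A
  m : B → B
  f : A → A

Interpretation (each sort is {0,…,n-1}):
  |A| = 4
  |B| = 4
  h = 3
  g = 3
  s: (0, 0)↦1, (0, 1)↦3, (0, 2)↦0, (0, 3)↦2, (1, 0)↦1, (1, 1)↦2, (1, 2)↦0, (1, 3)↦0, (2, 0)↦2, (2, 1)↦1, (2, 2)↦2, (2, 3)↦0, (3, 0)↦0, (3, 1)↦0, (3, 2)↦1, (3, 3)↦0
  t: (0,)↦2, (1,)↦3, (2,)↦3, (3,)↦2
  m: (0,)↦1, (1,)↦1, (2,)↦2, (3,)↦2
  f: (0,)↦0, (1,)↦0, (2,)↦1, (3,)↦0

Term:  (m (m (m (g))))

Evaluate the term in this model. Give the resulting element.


value = 2

  g = 3
  (m (g)) = m(3,) = 2
  (m (m (g))) = m(2,) = 2
  (m (m (m (g)))) = m(2,) = 2


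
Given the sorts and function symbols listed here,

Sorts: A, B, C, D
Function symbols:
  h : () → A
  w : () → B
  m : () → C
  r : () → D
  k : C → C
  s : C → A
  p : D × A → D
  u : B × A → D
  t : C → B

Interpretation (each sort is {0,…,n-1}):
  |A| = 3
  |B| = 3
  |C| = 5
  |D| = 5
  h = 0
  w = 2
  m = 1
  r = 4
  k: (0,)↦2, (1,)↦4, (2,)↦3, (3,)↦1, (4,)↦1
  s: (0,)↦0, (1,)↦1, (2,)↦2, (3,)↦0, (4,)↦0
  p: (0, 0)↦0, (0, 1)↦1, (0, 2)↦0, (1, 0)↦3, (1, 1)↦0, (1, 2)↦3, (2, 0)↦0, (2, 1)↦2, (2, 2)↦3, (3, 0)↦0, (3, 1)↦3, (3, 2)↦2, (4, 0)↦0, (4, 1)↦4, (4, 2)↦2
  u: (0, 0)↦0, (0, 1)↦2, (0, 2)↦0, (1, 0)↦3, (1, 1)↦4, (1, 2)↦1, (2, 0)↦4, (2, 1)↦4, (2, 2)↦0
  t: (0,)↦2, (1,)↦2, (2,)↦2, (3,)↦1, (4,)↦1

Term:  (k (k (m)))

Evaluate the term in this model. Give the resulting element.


  m = 1
  (k (m)) = k(1,) = 4
  (k (k (m))) = k(4,) = 1

value = 1


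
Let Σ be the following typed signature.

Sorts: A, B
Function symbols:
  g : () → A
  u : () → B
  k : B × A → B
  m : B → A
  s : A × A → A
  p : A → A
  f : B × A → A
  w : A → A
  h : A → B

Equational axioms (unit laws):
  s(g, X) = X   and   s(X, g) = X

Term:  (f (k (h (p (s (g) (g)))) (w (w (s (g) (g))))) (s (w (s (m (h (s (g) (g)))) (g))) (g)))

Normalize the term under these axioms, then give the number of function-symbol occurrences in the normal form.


size = 12

1. (f (k (h (p (s (g) (g)))) (w (w (s (g) (g))))) (s (w (s (m (h (s (g) (g)))) (g))) (g)))  →  (f (k (h (p (g))) (w (w (s (g) (g))))) (s (w (s (m (h (s (g) (g)))) (g))) (g)))
2. (f (k (h (p (g))) (w (w (s (g) (g))))) (s (w (s (m (h (s (g) (g)))) (g))) (g)))  →  (f (k (h (p (g))) (w (w (g)))) (s (w (s (m (h (s (g) (g)))) (g))) (g)))
3. (f (k (h (p (g))) (w (w (g)))) (s (w (s (m (h (s (g) (g)))) (g))) (g)))  →  (f (k (h (p (g))) (w (w (g)))) (w (s (m (h (s (g) (g)))) (g))))
4. (f (k (h (p (g))) (w (w (g)))) (w (s (m (h (s (g) (g)))) (g))))  →  (f (k (h (p (g))) (w (w (g)))) (w (m (h (s (g) (g))))))
5. (f (k (h (p (g))) (w (w (g)))) (w (m (h (s (g) (g))))))  →  (f (k (h (p (g))) (w (w (g)))) (w (m (h (g)))))
normal form: (f (k (h (p (g))) (w (w (g)))) (w (m (h (g)))))


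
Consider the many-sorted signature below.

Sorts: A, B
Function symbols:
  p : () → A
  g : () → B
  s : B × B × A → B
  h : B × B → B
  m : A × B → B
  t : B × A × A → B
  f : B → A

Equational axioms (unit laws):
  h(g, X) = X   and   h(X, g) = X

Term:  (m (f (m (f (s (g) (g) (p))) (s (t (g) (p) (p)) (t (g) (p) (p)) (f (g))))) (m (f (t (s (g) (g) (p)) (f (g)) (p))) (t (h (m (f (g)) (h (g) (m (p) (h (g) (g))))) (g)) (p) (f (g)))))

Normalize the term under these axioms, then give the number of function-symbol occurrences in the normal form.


size = 39

1. (m (f (m (f (s (g) (g) (p))) (s (t (g) (p) (p)) (t (g) (p) (p)) (f (g))))) (m (f (t (s (g) (g) (p)) (f (g)) (p))) (t (h (m (f (g)) (h (g) (m (p) (h (g) (g))))) (g)) (p) (f (g)))))  →  (m (f (m (f (s (g) (g) (p))) (s (t (g) (p) (p)) (t (g) (p) (p)) (f (g))))) (m (f (t (s (g) (g) (p)) (f (g)) (p))) (t (m (f (g)) (h (g) (m (p) (h (g) (g))))) (p) (f (g)))))
2. (m (f (m (f (s (g) (g) (p))) (s (t (g) (p) (p)) (t (g) (p) (p)) (f (g))))) (m (f (t (s (g) (g) (p)) (f (g)) (p))) (t (m (f (g)) (h (g) (m (p) (h (g) (g))))) (p) (f (g)))))  →  (m (f (m (f (s (g) (g) (p))) (s (t (g) (p) (p)) (t (g) (p) (p)) (f (g))))) (m (f (t (s (g) (g) (p)) (f (g)) (p))) (t (m (f (g)) (m (p) (h (g) (g)))) (p) (f (g)))))
3. (m (f (m (f (s (g) (g) (p))) (s (t (g) (p) (p)) (t (g) (p) (p)) (f (g))))) (m (f (t (s (g) (g) (p)) (f (g)) (p))) (t (m (f (g)) (m (p) (h (g) (g)))) (p) (f (g)))))  →  (m (f (m (f (s (g) (g) (p))) (s (t (g) (p) (p)) (t (g) (p) (p)) (f (g))))) (m (f (t (s (g) (g) (p)) (f (g)) (p))) (t (m (f (g)) (m (p) (g))) (p) (f (g)))))
normal form: (m (f (m (f (s (g) (g) (p))) (s (t (g) (p) (p)) (t (g) (p) (p)) (f (g))))) (m (f (t (s (g) (g) (p)) (f (g)) (p))) (t (m (f (g)) (m (p) (g))) (p) (f (g)))))


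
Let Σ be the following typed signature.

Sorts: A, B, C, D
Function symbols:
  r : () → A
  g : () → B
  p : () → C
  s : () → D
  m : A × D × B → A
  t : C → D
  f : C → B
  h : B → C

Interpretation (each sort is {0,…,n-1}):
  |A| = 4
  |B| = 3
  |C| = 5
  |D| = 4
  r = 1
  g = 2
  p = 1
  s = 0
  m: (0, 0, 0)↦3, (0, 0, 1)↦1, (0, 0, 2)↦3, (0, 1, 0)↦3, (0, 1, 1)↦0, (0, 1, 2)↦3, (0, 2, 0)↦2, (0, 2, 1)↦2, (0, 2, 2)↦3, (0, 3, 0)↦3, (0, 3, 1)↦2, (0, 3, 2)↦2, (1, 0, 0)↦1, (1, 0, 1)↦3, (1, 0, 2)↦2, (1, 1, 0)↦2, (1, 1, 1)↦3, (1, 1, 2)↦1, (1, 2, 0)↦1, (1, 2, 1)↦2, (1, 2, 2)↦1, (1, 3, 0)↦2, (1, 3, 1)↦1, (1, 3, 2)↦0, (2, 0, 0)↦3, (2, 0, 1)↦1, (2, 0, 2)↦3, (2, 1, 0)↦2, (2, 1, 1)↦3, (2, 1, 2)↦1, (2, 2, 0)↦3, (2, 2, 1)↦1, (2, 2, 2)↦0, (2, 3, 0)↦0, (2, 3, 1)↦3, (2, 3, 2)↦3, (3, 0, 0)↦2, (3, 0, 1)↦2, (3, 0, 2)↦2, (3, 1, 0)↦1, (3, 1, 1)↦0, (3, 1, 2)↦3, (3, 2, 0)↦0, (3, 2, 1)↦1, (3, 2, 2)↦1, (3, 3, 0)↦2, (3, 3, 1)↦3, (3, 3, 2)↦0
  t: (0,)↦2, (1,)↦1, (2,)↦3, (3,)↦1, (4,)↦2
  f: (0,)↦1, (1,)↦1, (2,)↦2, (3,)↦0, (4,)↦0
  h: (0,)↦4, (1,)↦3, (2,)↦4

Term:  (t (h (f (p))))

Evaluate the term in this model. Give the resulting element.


  p = 1
  (f (p)) = f(1,) = 1
  (h (f (p))) = h(1,) = 3
  (t (h (f (p)))) = t(3,) = 1

value = 1


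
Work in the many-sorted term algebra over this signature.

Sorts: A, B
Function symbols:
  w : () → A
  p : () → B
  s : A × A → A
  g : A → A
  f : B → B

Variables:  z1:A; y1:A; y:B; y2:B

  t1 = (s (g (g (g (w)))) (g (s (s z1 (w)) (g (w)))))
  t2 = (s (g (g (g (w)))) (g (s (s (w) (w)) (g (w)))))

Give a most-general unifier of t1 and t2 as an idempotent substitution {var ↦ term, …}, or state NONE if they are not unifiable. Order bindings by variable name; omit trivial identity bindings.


{z1 ↦ (w)}


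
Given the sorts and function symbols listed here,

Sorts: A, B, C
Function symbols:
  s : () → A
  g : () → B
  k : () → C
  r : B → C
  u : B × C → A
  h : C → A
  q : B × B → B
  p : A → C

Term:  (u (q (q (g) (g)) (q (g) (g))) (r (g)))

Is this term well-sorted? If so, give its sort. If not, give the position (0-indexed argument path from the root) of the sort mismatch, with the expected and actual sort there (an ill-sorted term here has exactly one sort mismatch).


well-sorted; sort = A

      (g) : B
      (g) : B
    (q (g) (g)) : B
      (g) : B
      (g) : B
    (q (g) (g)) : B
  (q (q (g) (g)) (q (g) (g))) : B
    (g) : B
  (r (g)) : C
(u (q (q (g) (g)) (q (g) (g))) (r (g))) : A


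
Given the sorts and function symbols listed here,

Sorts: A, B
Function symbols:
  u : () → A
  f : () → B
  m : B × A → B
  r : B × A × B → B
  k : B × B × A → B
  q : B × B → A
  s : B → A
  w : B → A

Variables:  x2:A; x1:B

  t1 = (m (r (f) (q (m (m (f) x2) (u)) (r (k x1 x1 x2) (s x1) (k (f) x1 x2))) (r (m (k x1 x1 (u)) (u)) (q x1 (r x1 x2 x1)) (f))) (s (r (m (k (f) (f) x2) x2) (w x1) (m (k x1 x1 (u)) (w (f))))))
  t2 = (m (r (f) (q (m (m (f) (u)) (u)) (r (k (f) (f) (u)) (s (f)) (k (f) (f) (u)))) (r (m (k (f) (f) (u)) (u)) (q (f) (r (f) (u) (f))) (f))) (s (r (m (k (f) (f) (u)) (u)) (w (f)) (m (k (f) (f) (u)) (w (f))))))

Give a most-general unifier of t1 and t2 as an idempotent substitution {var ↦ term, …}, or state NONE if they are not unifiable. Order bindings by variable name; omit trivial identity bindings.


{x1 ↦ (f), x2 ↦ (u)}


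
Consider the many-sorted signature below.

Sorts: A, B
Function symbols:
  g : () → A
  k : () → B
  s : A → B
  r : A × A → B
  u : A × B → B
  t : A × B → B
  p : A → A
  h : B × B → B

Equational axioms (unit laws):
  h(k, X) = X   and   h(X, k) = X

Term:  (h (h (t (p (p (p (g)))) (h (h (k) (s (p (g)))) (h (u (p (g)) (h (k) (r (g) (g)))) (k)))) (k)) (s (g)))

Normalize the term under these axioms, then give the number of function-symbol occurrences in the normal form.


size = 18

1. (h (h (t (p (p (p (g)))) (h (h (k) (s (p (g)))) (h (u (p (g)) (h (k) (r (g) (g)))) (k)))) (k)) (s (g)))  →  (h (t (p (p (p (g)))) (h (h (k) (s (p (g)))) (h (u (p (g)) (h (k) (r (g) (g)))) (k)))) (s (g)))
2. (h (t (p (p (p (g)))) (h (h (k) (s (p (g)))) (h (u (p (g)) (h (k) (r (g) (g)))) (k)))) (s (g)))  →  (h (t (p (p (p (g)))) (h (s (p (g))) (h (u (p (g)) (h (k) (r (g) (g)))) (k)))) (s (g)))
3. (h (t (p (p (p (g)))) (h (s (p (g))) (h (u (p (g)) (h (k) (r (g) (g)))) (k)))) (s (g)))  →  (h (t (p (p (p (g)))) (h (s (p (g))) (u (p (g)) (h (k) (r (g) (g)))))) (s (g)))
4. (h (t (p (p (p (g)))) (h (s (p (g))) (u (p (g)) (h (k) (r (g) (g)))))) (s (g)))  →  (h (t (p (p (p (g)))) (h (s (p (g))) (u (p (g)) (r (g) (g))))) (s (g)))
normal form: (h (t (p (p (p (g)))) (h (s (p (g))) (u (p (g)) (r (g) (g))))) (s (g)))


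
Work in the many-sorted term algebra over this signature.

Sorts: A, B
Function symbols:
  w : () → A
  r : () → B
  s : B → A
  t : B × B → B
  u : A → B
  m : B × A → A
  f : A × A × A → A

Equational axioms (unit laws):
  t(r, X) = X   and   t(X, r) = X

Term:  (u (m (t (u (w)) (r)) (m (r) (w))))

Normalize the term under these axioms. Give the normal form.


1. (u (m (t (u (w)) (r)) (m (r) (w))))  →  (u (m (u (w)) (m (r) (w))))

normal form = (u (m (u (w)) (m (r) (w))))


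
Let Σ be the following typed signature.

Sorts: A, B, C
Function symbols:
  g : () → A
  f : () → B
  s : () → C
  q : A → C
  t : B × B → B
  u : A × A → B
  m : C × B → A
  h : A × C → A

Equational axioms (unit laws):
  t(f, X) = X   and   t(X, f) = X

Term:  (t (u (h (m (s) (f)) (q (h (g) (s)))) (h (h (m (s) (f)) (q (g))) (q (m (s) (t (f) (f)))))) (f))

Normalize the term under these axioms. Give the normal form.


normal form = (u (h (m (s) (f)) (q (h (g) (s)))) (h (h (m (s) (f)) (q (g))) (q (m (s) (f)))))

1. (t (u (h (m (s) (f)) (q (h (g) (s)))) (h (h (m (s) (f)) (q (g))) (q (m (s) (t (f) (f)))))) (f))  →  (u (h (m (s) (f)) (q (h (g) (s)))) (h (h (m (s) (f)) (q (g))) (q (m (s) (t (f) (f))))))
2. (u (h (m (s) (f)) (q (h (g) (s)))) (h (h (m (s) (f)) (q (g))) (q (m (s) (t (f) (f))))))  →  (u (h (m (s) (f)) (q (h (g) (s)))) (h (h (m (s) (f)) (q (g))) (q (m (s) (f)))))


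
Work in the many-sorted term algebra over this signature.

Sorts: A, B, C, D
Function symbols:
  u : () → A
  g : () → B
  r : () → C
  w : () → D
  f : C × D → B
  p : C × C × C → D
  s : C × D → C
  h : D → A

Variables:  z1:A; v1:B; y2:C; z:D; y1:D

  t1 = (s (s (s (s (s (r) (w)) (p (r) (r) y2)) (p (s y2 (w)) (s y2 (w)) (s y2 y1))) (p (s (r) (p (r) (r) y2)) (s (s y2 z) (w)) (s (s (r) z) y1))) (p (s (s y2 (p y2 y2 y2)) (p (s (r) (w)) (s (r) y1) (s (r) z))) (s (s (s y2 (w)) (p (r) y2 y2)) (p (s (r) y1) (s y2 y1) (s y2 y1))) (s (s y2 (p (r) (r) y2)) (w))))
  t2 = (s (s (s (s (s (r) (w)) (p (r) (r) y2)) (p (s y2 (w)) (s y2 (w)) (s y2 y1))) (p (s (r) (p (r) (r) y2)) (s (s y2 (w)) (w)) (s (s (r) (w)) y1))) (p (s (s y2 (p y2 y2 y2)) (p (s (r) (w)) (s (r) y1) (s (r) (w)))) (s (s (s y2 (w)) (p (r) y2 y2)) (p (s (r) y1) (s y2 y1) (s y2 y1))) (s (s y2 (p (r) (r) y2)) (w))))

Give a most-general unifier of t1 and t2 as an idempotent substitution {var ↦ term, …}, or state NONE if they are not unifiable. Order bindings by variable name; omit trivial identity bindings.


{z ↦ (w)}


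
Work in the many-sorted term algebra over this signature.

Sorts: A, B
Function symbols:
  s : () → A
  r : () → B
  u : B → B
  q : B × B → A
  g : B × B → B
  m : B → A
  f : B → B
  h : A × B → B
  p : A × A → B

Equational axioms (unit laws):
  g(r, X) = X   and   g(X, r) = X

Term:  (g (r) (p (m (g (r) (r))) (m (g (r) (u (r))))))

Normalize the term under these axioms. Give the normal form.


normal form = (p (m (r)) (m (u (r))))

1. (g (r) (p (m (g (r) (r))) (m (g (r) (u (r))))))  →  (p (m (g (r) (r))) (m (g (r) (u (r)))))
2. (p (m (g (r) (r))) (m (g (r) (u (r)))))  →  (p (m (r)) (m (g (r) (u (r)))))
3. (p (m (r)) (m (g (r) (u (r)))))  →  (p (m (r)) (m (u (r))))


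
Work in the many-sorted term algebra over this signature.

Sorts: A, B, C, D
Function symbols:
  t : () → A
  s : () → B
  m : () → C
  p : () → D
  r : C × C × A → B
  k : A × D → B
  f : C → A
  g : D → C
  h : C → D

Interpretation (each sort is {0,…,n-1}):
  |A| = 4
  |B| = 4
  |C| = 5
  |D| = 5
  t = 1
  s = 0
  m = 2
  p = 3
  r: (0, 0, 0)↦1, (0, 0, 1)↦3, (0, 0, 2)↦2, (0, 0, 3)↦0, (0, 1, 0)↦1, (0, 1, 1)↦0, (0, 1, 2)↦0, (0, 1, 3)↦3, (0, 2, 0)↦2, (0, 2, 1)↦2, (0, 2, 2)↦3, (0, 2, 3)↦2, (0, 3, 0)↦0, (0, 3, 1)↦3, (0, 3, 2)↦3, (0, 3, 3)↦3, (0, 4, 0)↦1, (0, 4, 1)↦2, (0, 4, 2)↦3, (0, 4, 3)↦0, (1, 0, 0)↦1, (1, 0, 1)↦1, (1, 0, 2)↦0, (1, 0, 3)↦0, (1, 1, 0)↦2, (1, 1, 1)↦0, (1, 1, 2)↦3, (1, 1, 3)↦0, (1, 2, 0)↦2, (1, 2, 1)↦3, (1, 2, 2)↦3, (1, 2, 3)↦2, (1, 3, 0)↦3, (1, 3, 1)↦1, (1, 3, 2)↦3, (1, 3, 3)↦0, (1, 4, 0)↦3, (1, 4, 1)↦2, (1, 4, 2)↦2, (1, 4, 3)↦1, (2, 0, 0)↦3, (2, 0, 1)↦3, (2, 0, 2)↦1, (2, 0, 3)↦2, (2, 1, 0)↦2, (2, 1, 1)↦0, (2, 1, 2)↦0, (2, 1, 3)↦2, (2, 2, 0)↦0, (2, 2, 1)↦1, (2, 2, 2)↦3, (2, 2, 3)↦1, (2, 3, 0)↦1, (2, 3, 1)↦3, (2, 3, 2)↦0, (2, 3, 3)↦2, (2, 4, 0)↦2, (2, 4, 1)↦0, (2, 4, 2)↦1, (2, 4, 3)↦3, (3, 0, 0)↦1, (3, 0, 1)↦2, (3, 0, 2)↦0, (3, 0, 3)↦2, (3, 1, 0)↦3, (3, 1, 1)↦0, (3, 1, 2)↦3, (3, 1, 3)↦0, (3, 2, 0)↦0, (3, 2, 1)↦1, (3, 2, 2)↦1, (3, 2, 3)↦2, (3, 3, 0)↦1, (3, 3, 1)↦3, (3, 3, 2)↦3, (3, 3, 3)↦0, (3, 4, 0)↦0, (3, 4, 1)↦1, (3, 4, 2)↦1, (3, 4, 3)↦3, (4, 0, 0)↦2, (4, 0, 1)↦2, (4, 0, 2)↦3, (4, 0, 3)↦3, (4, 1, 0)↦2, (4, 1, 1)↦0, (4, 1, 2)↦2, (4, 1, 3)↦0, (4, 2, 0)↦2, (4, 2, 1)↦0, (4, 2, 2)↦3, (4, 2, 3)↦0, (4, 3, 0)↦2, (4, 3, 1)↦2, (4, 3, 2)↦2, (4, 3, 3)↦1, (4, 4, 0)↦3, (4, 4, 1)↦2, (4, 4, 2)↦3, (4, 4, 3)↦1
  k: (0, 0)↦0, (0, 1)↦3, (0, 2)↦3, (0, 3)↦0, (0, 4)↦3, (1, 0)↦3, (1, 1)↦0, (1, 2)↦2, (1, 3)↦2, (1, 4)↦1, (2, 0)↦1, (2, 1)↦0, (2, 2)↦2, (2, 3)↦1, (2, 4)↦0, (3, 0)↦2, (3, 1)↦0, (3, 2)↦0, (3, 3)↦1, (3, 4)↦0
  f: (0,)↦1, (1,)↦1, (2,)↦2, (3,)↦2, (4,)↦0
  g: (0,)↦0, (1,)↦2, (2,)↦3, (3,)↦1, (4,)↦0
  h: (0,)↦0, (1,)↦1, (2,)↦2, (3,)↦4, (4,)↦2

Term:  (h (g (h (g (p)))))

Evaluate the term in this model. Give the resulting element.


  p = 3
  (g (p)) = g(3,) = 1
  (h (g (p))) = h(1,) = 1
  (g (h (g (p)))) = g(1,) = 2
  (h (g (h (g (p))))) = h(2,) = 2

value = 2


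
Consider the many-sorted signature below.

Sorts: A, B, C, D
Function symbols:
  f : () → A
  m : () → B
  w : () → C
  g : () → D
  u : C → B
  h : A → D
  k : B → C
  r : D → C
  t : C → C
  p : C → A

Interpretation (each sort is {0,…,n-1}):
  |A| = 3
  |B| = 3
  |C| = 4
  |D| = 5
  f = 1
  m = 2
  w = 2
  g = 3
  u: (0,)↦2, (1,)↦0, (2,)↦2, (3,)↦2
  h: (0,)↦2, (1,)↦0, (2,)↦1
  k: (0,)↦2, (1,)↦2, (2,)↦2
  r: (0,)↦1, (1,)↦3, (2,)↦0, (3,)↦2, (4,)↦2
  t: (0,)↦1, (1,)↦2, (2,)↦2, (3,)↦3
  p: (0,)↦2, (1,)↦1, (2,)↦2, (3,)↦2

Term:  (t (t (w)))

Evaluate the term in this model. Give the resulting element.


  w = 2
  (t (w)) = t(2,) = 2
  (t (t (w))) = t(2,) = 2

value = 2


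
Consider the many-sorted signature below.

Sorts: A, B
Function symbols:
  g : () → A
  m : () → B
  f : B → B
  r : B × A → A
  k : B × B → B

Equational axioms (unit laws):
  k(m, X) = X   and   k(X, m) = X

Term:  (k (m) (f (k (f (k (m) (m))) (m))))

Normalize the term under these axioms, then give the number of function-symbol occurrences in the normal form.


1. (k (m) (f (k (f (k (m) (m))) (m))))  →  (f (k (f (k (m) (m))) (m)))
2. (f (k (f (k (m) (m))) (m)))  →  (f (f (k (m) (m))))
3. (f (f (k (m) (m))))  →  (f (f (m)))
normal form: (f (f (m)))

size = 3


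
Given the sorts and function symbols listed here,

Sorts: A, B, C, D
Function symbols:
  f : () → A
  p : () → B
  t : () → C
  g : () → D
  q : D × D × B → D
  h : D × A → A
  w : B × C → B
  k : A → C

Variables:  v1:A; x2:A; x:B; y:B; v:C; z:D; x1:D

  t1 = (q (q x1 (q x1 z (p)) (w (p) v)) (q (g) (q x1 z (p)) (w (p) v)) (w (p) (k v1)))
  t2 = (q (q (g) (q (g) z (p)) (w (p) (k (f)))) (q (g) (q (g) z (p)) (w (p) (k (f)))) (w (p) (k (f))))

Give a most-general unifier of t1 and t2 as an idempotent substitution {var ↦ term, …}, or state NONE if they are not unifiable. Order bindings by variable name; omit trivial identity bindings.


{v ↦ (k (f)), v1 ↦ (f), x1 ↦ (g)}


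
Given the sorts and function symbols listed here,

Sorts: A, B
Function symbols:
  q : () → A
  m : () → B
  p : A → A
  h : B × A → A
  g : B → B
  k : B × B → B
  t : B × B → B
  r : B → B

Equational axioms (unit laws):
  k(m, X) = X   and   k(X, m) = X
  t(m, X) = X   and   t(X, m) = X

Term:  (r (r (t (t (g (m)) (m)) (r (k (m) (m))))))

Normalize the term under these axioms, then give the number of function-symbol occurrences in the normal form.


1. (r (r (t (t (g (m)) (m)) (r (k (m) (m))))))  →  (r (r (t (g (m)) (r (k (m) (m))))))
2. (r (r (t (g (m)) (r (k (m) (m))))))  →  (r (r (t (g (m)) (r (m)))))
normal form: (r (r (t (g (m)) (r (m)))))

size = 7


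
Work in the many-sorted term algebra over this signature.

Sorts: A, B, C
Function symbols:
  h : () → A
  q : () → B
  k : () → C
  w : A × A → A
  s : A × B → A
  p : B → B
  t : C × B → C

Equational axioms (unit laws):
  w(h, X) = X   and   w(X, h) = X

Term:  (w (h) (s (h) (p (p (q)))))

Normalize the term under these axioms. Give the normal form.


1. (w (h) (s (h) (p (p (q)))))  →  (s (h) (p (p (q))))

normal form = (s (h) (p (p (q))))


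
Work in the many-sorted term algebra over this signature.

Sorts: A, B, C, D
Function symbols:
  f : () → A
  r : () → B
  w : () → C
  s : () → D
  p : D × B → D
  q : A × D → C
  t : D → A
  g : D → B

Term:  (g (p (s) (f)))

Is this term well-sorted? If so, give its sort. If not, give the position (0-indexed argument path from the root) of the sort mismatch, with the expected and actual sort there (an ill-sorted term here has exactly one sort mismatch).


    (s) : D
    (f) : A
  (p (s) (f)) : ✗ arg 1 at [0, 1] has sort A, expected B

ill-sorted at position [0, 1]: expected B, got A


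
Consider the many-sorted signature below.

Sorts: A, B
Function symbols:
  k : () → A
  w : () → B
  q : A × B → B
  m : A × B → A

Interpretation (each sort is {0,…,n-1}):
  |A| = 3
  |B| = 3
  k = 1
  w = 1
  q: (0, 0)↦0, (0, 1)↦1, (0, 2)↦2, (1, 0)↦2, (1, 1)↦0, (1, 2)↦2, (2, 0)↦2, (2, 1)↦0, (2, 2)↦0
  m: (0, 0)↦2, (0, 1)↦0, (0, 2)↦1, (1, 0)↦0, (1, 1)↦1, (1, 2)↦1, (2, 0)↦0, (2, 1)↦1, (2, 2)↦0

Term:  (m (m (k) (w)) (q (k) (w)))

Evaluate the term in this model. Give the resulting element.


value = 0

  k = 1
  w = 1
  (m (k) (w)) = m(1, 1) = 1
  k = 1
  w = 1
  (q (k) (w)) = q(1, 1) = 0
  (m (m (k) (w)) (q (k) (w))) = m(1, 0) = 0


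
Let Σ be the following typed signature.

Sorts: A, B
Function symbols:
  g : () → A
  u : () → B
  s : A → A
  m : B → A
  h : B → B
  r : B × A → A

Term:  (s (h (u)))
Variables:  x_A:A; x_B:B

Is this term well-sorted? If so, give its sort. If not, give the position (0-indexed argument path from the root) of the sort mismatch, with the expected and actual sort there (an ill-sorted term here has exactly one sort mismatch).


    (u) : B
  (h (u)) : B
(s (h (u))) : ✗ arg 0 at [0] has sort B, expected A

ill-sorted at position [0]: expected A, got B


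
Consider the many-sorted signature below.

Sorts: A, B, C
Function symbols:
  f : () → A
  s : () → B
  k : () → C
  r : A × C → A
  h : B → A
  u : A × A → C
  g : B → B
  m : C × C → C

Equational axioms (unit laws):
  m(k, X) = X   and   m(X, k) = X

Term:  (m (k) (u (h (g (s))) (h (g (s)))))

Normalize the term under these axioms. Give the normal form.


1. (m (k) (u (h (g (s))) (h (g (s)))))  →  (u (h (g (s))) (h (g (s))))

normal form = (u (h (g (s))) (h (g (s))))


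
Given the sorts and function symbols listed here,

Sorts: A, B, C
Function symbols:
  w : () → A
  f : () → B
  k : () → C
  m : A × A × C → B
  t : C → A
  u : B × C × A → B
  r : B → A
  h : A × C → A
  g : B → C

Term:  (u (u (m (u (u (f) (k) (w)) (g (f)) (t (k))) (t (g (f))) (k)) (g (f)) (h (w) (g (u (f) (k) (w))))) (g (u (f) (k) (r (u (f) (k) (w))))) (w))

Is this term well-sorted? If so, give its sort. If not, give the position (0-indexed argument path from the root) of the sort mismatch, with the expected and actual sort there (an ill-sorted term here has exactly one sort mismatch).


ill-sorted at position [0, 0, 0]: expected A, got B

          (f) : B
          (k) : C
          (w) : A
        (u (f) (k) (w)) : B
          (f) : B
        (g (f)) : C
          (k) : C
        (t (k)) : A
      (u (u (f) (k) (w)) (g (f)) (t (k))) : B
          (f) : B
        (g (f)) : C
      (t (g (f))) : A
      (k) : C
    (m (u (u (f) (k) (w)) (g (f)) (t (k))) (t (g (f))) (k)) : ✗ arg 0 at [0, 0, 0] has sort B, expected A
      (f) : B
    (g (f)) : C
      (w) : A
          (f) : B
          (k) : C
          (w) : A
        (u (f) (k) (w)) : B
      (g (u (f) (k) (w))) : C
    (h (w) (g (u (f) (k) (w)))) : A
      (f) : B
      (k) : C
          (f) : B
          (k) : C
          (w) : A
        (u (f) (k) (w)) : B
      (r (u (f) (k) (w))) : A
    (u (f) (k) (r (u (f) (k) (w)))) : B
  (g (u (f) (k) (r (u (f) (k) (w))))) : C
  (w) : A


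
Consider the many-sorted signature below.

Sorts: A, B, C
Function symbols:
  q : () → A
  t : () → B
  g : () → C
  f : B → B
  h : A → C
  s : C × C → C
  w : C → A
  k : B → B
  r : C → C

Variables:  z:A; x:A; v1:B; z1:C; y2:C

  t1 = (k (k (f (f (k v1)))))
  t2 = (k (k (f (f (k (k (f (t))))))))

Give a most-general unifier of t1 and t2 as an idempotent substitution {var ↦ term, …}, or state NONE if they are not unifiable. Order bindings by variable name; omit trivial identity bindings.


{v1 ↦ (k (f (t)))}


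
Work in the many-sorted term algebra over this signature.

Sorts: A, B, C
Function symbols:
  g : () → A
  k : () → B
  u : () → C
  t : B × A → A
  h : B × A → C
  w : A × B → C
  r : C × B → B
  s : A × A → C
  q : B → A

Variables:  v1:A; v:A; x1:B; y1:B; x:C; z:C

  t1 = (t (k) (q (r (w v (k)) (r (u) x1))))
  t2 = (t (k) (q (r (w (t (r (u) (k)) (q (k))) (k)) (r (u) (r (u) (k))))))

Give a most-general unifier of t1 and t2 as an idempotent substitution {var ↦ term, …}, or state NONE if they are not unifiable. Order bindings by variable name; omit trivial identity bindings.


{v ↦ (t (r (u) (k)) (q (k))), x1 ↦ (r (u) (k))}


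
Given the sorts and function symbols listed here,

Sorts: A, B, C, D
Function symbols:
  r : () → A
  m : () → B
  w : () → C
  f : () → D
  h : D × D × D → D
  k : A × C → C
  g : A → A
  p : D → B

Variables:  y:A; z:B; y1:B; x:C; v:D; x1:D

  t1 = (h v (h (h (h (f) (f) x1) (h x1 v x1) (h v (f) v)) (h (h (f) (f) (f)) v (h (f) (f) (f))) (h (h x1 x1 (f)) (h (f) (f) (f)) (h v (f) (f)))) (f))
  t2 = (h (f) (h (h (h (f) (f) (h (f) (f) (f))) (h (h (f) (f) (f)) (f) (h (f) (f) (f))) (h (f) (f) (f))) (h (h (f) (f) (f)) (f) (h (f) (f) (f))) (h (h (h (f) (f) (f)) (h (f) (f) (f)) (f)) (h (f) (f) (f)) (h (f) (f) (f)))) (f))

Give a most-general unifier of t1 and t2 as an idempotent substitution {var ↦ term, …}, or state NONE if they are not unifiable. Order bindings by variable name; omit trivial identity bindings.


{v ↦ (f), x1 ↦ (h (f) (f) (f))}


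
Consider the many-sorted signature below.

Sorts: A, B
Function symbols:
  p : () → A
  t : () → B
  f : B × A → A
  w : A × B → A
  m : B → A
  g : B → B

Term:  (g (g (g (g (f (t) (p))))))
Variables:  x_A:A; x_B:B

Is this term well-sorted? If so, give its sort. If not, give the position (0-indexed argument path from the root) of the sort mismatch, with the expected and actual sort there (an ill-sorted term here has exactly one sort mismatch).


          (t) : B
          (p) : A
        (f (t) (p)) : A
      (g (f (t) (p))) : ✗ arg 0 at [0, 0, 0, 0] has sort A, expected B

ill-sorted at position [0, 0, 0, 0]: expected B, got A


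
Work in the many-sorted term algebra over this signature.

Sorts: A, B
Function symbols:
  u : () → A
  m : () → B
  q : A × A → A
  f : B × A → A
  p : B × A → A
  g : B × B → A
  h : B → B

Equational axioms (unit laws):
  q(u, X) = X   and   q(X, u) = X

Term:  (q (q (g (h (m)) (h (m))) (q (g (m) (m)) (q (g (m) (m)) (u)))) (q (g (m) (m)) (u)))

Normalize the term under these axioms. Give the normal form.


1. (q (q (g (h (m)) (h (m))) (q (g (m) (m)) (q (g (m) (m)) (u)))) (q (g (m) (m)) (u)))  →  (q (q (g (h (m)) (h (m))) (q (g (m) (m)) (g (m) (m)))) (q (g (m) (m)) (u)))
2. (q (q (g (h (m)) (h (m))) (q (g (m) (m)) (g (m) (m)))) (q (g (m) (m)) (u)))  →  (q (q (g (h (m)) (h (m))) (q (g (m) (m)) (g (m) (m)))) (g (m) (m)))

normal form = (q (q (g (h (m)) (h (m))) (q (g (m) (m)) (g (m) (m)))) (g (m) (m)))


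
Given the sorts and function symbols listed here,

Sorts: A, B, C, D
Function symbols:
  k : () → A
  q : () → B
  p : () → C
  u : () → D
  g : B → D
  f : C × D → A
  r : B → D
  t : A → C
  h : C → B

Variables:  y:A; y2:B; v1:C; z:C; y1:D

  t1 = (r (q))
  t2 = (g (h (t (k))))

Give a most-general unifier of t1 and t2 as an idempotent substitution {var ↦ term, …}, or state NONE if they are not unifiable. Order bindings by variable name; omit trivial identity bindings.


NONE (not unifiable)

head clash or occurs-check failure — not unifiable


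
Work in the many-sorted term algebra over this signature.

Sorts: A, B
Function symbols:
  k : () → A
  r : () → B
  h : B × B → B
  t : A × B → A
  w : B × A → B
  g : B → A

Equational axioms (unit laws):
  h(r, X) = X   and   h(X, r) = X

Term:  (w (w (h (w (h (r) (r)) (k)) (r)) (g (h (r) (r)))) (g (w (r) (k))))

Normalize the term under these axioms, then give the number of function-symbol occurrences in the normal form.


size = 11

1. (w (w (h (w (h (r) (r)) (k)) (r)) (g (h (r) (r)))) (g (w (r) (k))))  →  (w (w (w (h (r) (r)) (k)) (g (h (r) (r)))) (g (w (r) (k))))
2. (w (w (w (h (r) (r)) (k)) (g (h (r) (r)))) (g (w (r) (k))))  →  (w (w (w (r) (k)) (g (h (r) (r)))) (g (w (r) (k))))
3. (w (w (w (r) (k)) (g (h (r) (r)))) (g (w (r) (k))))  →  (w (w (w (r) (k)) (g (r))) (g (w (r) (k))))
normal form: (w (w (w (r) (k)) (g (r))) (g (w (r) (k))))


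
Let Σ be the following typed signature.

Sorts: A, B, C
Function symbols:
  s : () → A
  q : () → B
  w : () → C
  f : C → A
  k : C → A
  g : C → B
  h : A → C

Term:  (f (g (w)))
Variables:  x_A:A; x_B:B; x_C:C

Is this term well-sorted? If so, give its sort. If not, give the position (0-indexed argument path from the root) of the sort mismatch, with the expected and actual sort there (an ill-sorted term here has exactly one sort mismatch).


    (w) : C
  (g (w)) : B
(f (g (w))) : ✗ arg 0 at [0] has sort B, expected C

ill-sorted at position [0]: expected C, got B


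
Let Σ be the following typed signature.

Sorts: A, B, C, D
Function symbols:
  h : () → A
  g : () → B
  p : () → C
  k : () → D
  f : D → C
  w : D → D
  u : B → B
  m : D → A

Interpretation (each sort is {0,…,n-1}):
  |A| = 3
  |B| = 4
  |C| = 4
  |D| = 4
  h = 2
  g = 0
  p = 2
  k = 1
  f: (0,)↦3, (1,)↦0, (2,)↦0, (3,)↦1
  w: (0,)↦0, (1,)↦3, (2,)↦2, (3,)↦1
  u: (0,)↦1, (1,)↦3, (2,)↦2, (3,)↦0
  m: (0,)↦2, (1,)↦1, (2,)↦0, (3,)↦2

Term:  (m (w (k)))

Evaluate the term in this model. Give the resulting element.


value = 2

  k = 1
  (w (k)) = w(1,) = 3
  (m (w (k))) = m(3,) = 2
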